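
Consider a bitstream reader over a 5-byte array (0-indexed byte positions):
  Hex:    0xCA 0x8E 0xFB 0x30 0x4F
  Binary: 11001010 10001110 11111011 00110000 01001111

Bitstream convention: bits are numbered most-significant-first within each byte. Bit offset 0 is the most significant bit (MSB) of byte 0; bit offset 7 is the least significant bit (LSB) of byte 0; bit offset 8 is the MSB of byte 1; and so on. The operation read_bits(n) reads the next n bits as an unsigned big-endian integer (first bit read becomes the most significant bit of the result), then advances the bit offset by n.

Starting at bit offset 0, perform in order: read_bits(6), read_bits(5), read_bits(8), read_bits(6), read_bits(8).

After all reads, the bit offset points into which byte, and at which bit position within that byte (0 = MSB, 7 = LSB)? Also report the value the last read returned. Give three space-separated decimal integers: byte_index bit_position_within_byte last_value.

Read 1: bits[0:6] width=6 -> value=50 (bin 110010); offset now 6 = byte 0 bit 6; 34 bits remain
Read 2: bits[6:11] width=5 -> value=20 (bin 10100); offset now 11 = byte 1 bit 3; 29 bits remain
Read 3: bits[11:19] width=8 -> value=119 (bin 01110111); offset now 19 = byte 2 bit 3; 21 bits remain
Read 4: bits[19:25] width=6 -> value=54 (bin 110110); offset now 25 = byte 3 bit 1; 15 bits remain
Read 5: bits[25:33] width=8 -> value=96 (bin 01100000); offset now 33 = byte 4 bit 1; 7 bits remain

Answer: 4 1 96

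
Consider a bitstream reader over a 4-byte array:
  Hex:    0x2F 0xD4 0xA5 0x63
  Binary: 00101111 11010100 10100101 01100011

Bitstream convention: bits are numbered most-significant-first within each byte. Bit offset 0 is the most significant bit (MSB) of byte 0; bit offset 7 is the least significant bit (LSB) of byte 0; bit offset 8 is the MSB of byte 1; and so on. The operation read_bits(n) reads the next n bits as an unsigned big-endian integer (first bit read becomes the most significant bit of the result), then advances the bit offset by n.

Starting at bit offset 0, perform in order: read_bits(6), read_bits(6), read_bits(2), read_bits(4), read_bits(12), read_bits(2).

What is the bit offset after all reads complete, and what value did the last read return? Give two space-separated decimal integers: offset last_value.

Answer: 32 3

Derivation:
Read 1: bits[0:6] width=6 -> value=11 (bin 001011); offset now 6 = byte 0 bit 6; 26 bits remain
Read 2: bits[6:12] width=6 -> value=61 (bin 111101); offset now 12 = byte 1 bit 4; 20 bits remain
Read 3: bits[12:14] width=2 -> value=1 (bin 01); offset now 14 = byte 1 bit 6; 18 bits remain
Read 4: bits[14:18] width=4 -> value=2 (bin 0010); offset now 18 = byte 2 bit 2; 14 bits remain
Read 5: bits[18:30] width=12 -> value=2392 (bin 100101011000); offset now 30 = byte 3 bit 6; 2 bits remain
Read 6: bits[30:32] width=2 -> value=3 (bin 11); offset now 32 = byte 4 bit 0; 0 bits remain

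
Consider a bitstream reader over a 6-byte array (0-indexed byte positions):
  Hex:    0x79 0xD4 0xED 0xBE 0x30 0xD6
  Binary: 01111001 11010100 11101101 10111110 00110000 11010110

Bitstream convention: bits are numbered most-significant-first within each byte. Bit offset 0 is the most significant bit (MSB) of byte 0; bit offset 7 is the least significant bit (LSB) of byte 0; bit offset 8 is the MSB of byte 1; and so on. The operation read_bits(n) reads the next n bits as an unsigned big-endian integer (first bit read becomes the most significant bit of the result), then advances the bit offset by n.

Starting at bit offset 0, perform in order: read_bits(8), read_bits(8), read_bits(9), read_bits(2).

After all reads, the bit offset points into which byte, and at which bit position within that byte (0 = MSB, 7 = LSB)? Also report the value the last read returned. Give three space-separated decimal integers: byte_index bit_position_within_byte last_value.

Read 1: bits[0:8] width=8 -> value=121 (bin 01111001); offset now 8 = byte 1 bit 0; 40 bits remain
Read 2: bits[8:16] width=8 -> value=212 (bin 11010100); offset now 16 = byte 2 bit 0; 32 bits remain
Read 3: bits[16:25] width=9 -> value=475 (bin 111011011); offset now 25 = byte 3 bit 1; 23 bits remain
Read 4: bits[25:27] width=2 -> value=1 (bin 01); offset now 27 = byte 3 bit 3; 21 bits remain

Answer: 3 3 1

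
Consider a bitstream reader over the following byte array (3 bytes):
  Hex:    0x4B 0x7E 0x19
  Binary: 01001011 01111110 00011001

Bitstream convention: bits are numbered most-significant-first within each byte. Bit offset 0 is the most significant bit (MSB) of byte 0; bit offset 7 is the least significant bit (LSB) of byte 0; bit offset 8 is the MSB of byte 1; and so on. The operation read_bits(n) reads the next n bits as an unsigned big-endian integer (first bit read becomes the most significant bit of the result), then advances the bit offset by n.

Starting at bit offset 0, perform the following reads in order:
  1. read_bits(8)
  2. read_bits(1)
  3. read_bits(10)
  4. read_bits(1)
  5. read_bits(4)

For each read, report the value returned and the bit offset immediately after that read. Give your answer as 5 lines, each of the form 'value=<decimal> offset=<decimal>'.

Answer: value=75 offset=8
value=0 offset=9
value=1008 offset=19
value=1 offset=20
value=9 offset=24

Derivation:
Read 1: bits[0:8] width=8 -> value=75 (bin 01001011); offset now 8 = byte 1 bit 0; 16 bits remain
Read 2: bits[8:9] width=1 -> value=0 (bin 0); offset now 9 = byte 1 bit 1; 15 bits remain
Read 3: bits[9:19] width=10 -> value=1008 (bin 1111110000); offset now 19 = byte 2 bit 3; 5 bits remain
Read 4: bits[19:20] width=1 -> value=1 (bin 1); offset now 20 = byte 2 bit 4; 4 bits remain
Read 5: bits[20:24] width=4 -> value=9 (bin 1001); offset now 24 = byte 3 bit 0; 0 bits remain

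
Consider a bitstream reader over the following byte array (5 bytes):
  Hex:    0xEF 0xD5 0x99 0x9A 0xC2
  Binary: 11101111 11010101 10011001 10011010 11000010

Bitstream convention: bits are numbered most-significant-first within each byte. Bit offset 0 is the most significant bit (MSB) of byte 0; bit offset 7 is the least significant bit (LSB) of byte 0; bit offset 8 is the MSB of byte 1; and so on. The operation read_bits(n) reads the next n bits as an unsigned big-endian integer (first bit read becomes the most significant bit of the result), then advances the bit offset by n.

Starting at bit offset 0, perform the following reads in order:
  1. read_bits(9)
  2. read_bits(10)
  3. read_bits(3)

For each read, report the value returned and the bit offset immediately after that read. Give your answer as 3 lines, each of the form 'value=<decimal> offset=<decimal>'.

Answer: value=479 offset=9
value=684 offset=19
value=6 offset=22

Derivation:
Read 1: bits[0:9] width=9 -> value=479 (bin 111011111); offset now 9 = byte 1 bit 1; 31 bits remain
Read 2: bits[9:19] width=10 -> value=684 (bin 1010101100); offset now 19 = byte 2 bit 3; 21 bits remain
Read 3: bits[19:22] width=3 -> value=6 (bin 110); offset now 22 = byte 2 bit 6; 18 bits remain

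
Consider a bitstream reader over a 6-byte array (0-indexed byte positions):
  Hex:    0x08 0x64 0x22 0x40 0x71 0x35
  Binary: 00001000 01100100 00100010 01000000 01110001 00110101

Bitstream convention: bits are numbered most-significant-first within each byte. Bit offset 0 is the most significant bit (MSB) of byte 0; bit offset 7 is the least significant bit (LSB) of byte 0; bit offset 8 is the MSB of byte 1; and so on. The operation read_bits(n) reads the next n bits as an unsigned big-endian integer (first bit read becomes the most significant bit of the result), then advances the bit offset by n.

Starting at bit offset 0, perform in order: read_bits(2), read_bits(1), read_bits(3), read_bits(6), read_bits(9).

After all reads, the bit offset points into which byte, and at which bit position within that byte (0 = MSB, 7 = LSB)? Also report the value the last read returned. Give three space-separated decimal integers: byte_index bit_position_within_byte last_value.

Answer: 2 5 132

Derivation:
Read 1: bits[0:2] width=2 -> value=0 (bin 00); offset now 2 = byte 0 bit 2; 46 bits remain
Read 2: bits[2:3] width=1 -> value=0 (bin 0); offset now 3 = byte 0 bit 3; 45 bits remain
Read 3: bits[3:6] width=3 -> value=2 (bin 010); offset now 6 = byte 0 bit 6; 42 bits remain
Read 4: bits[6:12] width=6 -> value=6 (bin 000110); offset now 12 = byte 1 bit 4; 36 bits remain
Read 5: bits[12:21] width=9 -> value=132 (bin 010000100); offset now 21 = byte 2 bit 5; 27 bits remain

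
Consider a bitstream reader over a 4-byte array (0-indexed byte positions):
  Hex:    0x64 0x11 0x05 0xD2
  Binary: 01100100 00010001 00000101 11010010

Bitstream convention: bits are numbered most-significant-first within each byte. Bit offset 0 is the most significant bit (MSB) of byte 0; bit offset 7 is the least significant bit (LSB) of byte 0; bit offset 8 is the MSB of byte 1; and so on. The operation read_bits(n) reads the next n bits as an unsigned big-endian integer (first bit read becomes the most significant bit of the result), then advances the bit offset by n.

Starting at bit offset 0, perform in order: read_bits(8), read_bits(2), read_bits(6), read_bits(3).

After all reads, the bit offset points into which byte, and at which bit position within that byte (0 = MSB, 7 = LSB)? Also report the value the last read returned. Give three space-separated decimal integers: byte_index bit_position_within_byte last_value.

Answer: 2 3 0

Derivation:
Read 1: bits[0:8] width=8 -> value=100 (bin 01100100); offset now 8 = byte 1 bit 0; 24 bits remain
Read 2: bits[8:10] width=2 -> value=0 (bin 00); offset now 10 = byte 1 bit 2; 22 bits remain
Read 3: bits[10:16] width=6 -> value=17 (bin 010001); offset now 16 = byte 2 bit 0; 16 bits remain
Read 4: bits[16:19] width=3 -> value=0 (bin 000); offset now 19 = byte 2 bit 3; 13 bits remain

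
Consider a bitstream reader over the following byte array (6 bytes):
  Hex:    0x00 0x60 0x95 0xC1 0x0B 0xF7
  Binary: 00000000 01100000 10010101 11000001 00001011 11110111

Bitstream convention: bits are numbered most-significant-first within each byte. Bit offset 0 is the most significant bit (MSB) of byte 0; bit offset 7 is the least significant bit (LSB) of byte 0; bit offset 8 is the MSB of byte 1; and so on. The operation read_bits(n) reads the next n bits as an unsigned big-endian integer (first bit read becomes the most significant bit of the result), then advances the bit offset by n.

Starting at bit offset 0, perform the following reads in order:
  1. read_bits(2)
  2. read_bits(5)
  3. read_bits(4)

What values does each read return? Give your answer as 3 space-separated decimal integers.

Read 1: bits[0:2] width=2 -> value=0 (bin 00); offset now 2 = byte 0 bit 2; 46 bits remain
Read 2: bits[2:7] width=5 -> value=0 (bin 00000); offset now 7 = byte 0 bit 7; 41 bits remain
Read 3: bits[7:11] width=4 -> value=3 (bin 0011); offset now 11 = byte 1 bit 3; 37 bits remain

Answer: 0 0 3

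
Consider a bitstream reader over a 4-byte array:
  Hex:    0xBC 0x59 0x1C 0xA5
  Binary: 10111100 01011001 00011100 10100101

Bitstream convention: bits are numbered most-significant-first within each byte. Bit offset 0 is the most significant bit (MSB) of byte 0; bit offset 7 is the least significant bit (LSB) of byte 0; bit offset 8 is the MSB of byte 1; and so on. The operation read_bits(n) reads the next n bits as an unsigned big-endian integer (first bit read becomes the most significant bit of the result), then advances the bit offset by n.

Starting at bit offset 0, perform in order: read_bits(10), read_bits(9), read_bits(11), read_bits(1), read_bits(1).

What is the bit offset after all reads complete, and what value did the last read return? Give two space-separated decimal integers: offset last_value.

Answer: 32 1

Derivation:
Read 1: bits[0:10] width=10 -> value=753 (bin 1011110001); offset now 10 = byte 1 bit 2; 22 bits remain
Read 2: bits[10:19] width=9 -> value=200 (bin 011001000); offset now 19 = byte 2 bit 3; 13 bits remain
Read 3: bits[19:30] width=11 -> value=1833 (bin 11100101001); offset now 30 = byte 3 bit 6; 2 bits remain
Read 4: bits[30:31] width=1 -> value=0 (bin 0); offset now 31 = byte 3 bit 7; 1 bits remain
Read 5: bits[31:32] width=1 -> value=1 (bin 1); offset now 32 = byte 4 bit 0; 0 bits remain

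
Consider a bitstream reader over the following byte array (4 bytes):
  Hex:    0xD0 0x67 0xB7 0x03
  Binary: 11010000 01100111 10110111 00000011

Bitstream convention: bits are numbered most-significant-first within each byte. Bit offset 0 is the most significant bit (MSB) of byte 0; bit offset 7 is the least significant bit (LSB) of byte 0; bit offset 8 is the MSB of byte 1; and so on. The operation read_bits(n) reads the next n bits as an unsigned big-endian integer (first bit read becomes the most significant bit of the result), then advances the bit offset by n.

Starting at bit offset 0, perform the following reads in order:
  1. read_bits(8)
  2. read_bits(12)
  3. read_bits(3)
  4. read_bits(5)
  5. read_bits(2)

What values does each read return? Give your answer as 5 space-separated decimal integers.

Read 1: bits[0:8] width=8 -> value=208 (bin 11010000); offset now 8 = byte 1 bit 0; 24 bits remain
Read 2: bits[8:20] width=12 -> value=1659 (bin 011001111011); offset now 20 = byte 2 bit 4; 12 bits remain
Read 3: bits[20:23] width=3 -> value=3 (bin 011); offset now 23 = byte 2 bit 7; 9 bits remain
Read 4: bits[23:28] width=5 -> value=16 (bin 10000); offset now 28 = byte 3 bit 4; 4 bits remain
Read 5: bits[28:30] width=2 -> value=0 (bin 00); offset now 30 = byte 3 bit 6; 2 bits remain

Answer: 208 1659 3 16 0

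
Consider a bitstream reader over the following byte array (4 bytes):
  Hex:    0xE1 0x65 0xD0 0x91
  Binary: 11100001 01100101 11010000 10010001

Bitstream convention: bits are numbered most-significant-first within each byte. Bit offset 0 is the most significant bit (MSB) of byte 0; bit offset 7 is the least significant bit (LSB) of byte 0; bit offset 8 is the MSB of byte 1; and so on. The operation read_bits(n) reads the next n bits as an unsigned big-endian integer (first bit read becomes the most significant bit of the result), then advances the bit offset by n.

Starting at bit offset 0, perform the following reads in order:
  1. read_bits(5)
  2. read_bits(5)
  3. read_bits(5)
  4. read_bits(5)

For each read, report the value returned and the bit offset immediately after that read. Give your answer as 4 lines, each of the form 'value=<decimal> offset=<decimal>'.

Answer: value=28 offset=5
value=5 offset=10
value=18 offset=15
value=29 offset=20

Derivation:
Read 1: bits[0:5] width=5 -> value=28 (bin 11100); offset now 5 = byte 0 bit 5; 27 bits remain
Read 2: bits[5:10] width=5 -> value=5 (bin 00101); offset now 10 = byte 1 bit 2; 22 bits remain
Read 3: bits[10:15] width=5 -> value=18 (bin 10010); offset now 15 = byte 1 bit 7; 17 bits remain
Read 4: bits[15:20] width=5 -> value=29 (bin 11101); offset now 20 = byte 2 bit 4; 12 bits remain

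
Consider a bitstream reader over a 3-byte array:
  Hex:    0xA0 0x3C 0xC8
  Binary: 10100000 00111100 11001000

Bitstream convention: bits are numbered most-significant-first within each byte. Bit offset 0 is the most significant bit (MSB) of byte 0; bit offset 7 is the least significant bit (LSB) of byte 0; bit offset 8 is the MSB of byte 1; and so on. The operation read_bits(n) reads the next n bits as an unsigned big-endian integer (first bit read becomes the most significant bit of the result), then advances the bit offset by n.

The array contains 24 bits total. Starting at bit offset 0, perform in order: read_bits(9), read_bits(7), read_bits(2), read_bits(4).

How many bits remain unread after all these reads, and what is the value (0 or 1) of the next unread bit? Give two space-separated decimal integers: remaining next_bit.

Read 1: bits[0:9] width=9 -> value=320 (bin 101000000); offset now 9 = byte 1 bit 1; 15 bits remain
Read 2: bits[9:16] width=7 -> value=60 (bin 0111100); offset now 16 = byte 2 bit 0; 8 bits remain
Read 3: bits[16:18] width=2 -> value=3 (bin 11); offset now 18 = byte 2 bit 2; 6 bits remain
Read 4: bits[18:22] width=4 -> value=2 (bin 0010); offset now 22 = byte 2 bit 6; 2 bits remain

Answer: 2 0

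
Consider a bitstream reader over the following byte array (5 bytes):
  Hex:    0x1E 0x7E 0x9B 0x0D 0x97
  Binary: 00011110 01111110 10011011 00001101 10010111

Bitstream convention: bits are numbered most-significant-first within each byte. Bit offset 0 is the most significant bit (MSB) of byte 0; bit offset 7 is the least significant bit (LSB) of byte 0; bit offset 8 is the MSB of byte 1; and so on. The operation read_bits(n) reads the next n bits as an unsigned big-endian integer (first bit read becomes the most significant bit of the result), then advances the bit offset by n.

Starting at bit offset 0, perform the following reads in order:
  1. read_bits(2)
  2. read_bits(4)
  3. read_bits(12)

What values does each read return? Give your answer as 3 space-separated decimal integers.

Answer: 0 7 2554

Derivation:
Read 1: bits[0:2] width=2 -> value=0 (bin 00); offset now 2 = byte 0 bit 2; 38 bits remain
Read 2: bits[2:6] width=4 -> value=7 (bin 0111); offset now 6 = byte 0 bit 6; 34 bits remain
Read 3: bits[6:18] width=12 -> value=2554 (bin 100111111010); offset now 18 = byte 2 bit 2; 22 bits remain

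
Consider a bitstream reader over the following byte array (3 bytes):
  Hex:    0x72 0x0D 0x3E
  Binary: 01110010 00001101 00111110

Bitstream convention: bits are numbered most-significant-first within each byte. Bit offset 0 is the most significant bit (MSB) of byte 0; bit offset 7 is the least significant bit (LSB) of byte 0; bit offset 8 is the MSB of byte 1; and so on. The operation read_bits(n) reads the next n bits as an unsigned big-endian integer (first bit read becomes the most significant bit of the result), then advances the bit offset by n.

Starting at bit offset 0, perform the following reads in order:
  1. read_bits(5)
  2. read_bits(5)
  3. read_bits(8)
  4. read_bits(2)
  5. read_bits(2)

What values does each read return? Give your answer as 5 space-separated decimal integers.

Read 1: bits[0:5] width=5 -> value=14 (bin 01110); offset now 5 = byte 0 bit 5; 19 bits remain
Read 2: bits[5:10] width=5 -> value=8 (bin 01000); offset now 10 = byte 1 bit 2; 14 bits remain
Read 3: bits[10:18] width=8 -> value=52 (bin 00110100); offset now 18 = byte 2 bit 2; 6 bits remain
Read 4: bits[18:20] width=2 -> value=3 (bin 11); offset now 20 = byte 2 bit 4; 4 bits remain
Read 5: bits[20:22] width=2 -> value=3 (bin 11); offset now 22 = byte 2 bit 6; 2 bits remain

Answer: 14 8 52 3 3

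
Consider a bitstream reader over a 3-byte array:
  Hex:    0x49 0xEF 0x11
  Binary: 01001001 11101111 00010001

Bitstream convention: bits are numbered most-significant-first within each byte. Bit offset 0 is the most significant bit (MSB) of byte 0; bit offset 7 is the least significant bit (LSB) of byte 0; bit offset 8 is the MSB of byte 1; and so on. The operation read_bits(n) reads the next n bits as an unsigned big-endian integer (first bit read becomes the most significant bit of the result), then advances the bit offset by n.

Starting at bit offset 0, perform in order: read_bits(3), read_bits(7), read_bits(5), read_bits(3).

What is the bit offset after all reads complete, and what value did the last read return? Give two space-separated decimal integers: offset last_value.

Read 1: bits[0:3] width=3 -> value=2 (bin 010); offset now 3 = byte 0 bit 3; 21 bits remain
Read 2: bits[3:10] width=7 -> value=39 (bin 0100111); offset now 10 = byte 1 bit 2; 14 bits remain
Read 3: bits[10:15] width=5 -> value=23 (bin 10111); offset now 15 = byte 1 bit 7; 9 bits remain
Read 4: bits[15:18] width=3 -> value=4 (bin 100); offset now 18 = byte 2 bit 2; 6 bits remain

Answer: 18 4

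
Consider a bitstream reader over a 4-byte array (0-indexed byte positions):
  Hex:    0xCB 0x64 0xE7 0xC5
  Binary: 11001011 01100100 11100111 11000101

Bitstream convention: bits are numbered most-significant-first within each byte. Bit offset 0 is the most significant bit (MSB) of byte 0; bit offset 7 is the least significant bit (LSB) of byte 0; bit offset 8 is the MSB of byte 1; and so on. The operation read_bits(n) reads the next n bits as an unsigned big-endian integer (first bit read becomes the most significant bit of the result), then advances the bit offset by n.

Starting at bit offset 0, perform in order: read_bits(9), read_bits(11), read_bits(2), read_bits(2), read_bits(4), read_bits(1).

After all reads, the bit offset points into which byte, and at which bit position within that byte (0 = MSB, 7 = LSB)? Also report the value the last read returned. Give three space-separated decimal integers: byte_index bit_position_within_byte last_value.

Answer: 3 5 0

Derivation:
Read 1: bits[0:9] width=9 -> value=406 (bin 110010110); offset now 9 = byte 1 bit 1; 23 bits remain
Read 2: bits[9:20] width=11 -> value=1614 (bin 11001001110); offset now 20 = byte 2 bit 4; 12 bits remain
Read 3: bits[20:22] width=2 -> value=1 (bin 01); offset now 22 = byte 2 bit 6; 10 bits remain
Read 4: bits[22:24] width=2 -> value=3 (bin 11); offset now 24 = byte 3 bit 0; 8 bits remain
Read 5: bits[24:28] width=4 -> value=12 (bin 1100); offset now 28 = byte 3 bit 4; 4 bits remain
Read 6: bits[28:29] width=1 -> value=0 (bin 0); offset now 29 = byte 3 bit 5; 3 bits remain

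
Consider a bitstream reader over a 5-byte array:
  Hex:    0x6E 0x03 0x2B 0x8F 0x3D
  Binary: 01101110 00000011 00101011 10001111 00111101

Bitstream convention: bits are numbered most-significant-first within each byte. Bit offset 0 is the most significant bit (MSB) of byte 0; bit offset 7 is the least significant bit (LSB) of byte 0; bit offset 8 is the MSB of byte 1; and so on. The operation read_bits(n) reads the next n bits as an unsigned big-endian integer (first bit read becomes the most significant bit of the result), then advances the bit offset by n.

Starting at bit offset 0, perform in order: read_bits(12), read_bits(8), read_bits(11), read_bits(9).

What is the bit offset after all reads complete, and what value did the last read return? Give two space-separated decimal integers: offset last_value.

Answer: 40 317

Derivation:
Read 1: bits[0:12] width=12 -> value=1760 (bin 011011100000); offset now 12 = byte 1 bit 4; 28 bits remain
Read 2: bits[12:20] width=8 -> value=50 (bin 00110010); offset now 20 = byte 2 bit 4; 20 bits remain
Read 3: bits[20:31] width=11 -> value=1479 (bin 10111000111); offset now 31 = byte 3 bit 7; 9 bits remain
Read 4: bits[31:40] width=9 -> value=317 (bin 100111101); offset now 40 = byte 5 bit 0; 0 bits remain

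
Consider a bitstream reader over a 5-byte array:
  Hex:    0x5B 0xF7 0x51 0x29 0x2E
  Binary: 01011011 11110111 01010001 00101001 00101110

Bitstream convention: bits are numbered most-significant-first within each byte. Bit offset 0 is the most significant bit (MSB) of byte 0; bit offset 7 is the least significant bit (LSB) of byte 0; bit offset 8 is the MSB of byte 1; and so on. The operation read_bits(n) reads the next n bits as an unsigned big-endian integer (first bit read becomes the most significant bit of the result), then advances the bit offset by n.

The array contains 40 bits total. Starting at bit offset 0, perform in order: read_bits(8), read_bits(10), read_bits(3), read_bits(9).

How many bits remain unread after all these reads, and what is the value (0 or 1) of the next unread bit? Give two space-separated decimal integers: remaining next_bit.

Read 1: bits[0:8] width=8 -> value=91 (bin 01011011); offset now 8 = byte 1 bit 0; 32 bits remain
Read 2: bits[8:18] width=10 -> value=989 (bin 1111011101); offset now 18 = byte 2 bit 2; 22 bits remain
Read 3: bits[18:21] width=3 -> value=2 (bin 010); offset now 21 = byte 2 bit 5; 19 bits remain
Read 4: bits[21:30] width=9 -> value=74 (bin 001001010); offset now 30 = byte 3 bit 6; 10 bits remain

Answer: 10 0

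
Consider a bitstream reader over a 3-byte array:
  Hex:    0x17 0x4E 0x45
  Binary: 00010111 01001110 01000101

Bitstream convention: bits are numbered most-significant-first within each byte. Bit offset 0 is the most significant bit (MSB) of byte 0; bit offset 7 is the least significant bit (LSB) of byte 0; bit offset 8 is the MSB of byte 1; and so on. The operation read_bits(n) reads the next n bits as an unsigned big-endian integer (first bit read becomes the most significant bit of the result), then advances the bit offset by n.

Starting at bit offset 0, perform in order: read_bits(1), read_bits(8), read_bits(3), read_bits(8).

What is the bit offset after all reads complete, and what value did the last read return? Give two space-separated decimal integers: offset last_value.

Read 1: bits[0:1] width=1 -> value=0 (bin 0); offset now 1 = byte 0 bit 1; 23 bits remain
Read 2: bits[1:9] width=8 -> value=46 (bin 00101110); offset now 9 = byte 1 bit 1; 15 bits remain
Read 3: bits[9:12] width=3 -> value=4 (bin 100); offset now 12 = byte 1 bit 4; 12 bits remain
Read 4: bits[12:20] width=8 -> value=228 (bin 11100100); offset now 20 = byte 2 bit 4; 4 bits remain

Answer: 20 228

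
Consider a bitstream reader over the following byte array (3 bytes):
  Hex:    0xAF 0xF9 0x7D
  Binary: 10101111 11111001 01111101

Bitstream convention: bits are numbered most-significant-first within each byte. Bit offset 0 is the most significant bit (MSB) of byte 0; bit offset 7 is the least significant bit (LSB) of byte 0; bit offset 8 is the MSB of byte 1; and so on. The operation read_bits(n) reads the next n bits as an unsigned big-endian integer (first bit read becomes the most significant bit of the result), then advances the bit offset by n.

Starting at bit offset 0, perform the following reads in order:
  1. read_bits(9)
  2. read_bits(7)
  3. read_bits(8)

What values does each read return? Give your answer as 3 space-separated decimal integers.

Read 1: bits[0:9] width=9 -> value=351 (bin 101011111); offset now 9 = byte 1 bit 1; 15 bits remain
Read 2: bits[9:16] width=7 -> value=121 (bin 1111001); offset now 16 = byte 2 bit 0; 8 bits remain
Read 3: bits[16:24] width=8 -> value=125 (bin 01111101); offset now 24 = byte 3 bit 0; 0 bits remain

Answer: 351 121 125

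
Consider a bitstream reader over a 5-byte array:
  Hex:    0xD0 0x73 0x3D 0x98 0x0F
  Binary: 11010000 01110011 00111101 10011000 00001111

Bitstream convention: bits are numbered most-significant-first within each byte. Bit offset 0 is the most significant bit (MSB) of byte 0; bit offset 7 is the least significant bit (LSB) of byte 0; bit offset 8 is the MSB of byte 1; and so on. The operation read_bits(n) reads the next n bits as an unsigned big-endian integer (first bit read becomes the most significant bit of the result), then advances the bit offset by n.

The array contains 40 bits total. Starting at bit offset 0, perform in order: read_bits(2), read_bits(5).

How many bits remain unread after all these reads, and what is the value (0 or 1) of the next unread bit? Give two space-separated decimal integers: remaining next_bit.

Read 1: bits[0:2] width=2 -> value=3 (bin 11); offset now 2 = byte 0 bit 2; 38 bits remain
Read 2: bits[2:7] width=5 -> value=8 (bin 01000); offset now 7 = byte 0 bit 7; 33 bits remain

Answer: 33 0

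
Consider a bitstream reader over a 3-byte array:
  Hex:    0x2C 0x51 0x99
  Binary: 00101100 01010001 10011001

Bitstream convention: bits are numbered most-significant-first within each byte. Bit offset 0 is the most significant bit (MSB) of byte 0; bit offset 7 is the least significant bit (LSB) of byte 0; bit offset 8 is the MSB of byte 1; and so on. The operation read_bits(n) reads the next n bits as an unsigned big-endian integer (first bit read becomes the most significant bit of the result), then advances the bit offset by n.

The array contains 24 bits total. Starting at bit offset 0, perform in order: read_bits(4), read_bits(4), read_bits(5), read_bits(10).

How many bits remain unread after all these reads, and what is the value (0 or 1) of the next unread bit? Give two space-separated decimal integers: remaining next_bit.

Read 1: bits[0:4] width=4 -> value=2 (bin 0010); offset now 4 = byte 0 bit 4; 20 bits remain
Read 2: bits[4:8] width=4 -> value=12 (bin 1100); offset now 8 = byte 1 bit 0; 16 bits remain
Read 3: bits[8:13] width=5 -> value=10 (bin 01010); offset now 13 = byte 1 bit 5; 11 bits remain
Read 4: bits[13:23] width=10 -> value=204 (bin 0011001100); offset now 23 = byte 2 bit 7; 1 bits remain

Answer: 1 1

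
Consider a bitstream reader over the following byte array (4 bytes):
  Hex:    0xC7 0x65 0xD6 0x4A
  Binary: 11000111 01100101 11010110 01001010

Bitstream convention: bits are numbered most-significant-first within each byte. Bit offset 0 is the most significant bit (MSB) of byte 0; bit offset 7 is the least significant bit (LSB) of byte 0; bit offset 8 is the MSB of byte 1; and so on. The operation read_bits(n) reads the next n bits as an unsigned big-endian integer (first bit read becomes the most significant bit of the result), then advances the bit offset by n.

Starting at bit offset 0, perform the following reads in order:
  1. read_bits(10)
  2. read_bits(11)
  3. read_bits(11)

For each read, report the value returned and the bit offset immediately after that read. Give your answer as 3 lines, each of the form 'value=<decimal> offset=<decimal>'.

Answer: value=797 offset=10
value=1210 offset=21
value=1610 offset=32

Derivation:
Read 1: bits[0:10] width=10 -> value=797 (bin 1100011101); offset now 10 = byte 1 bit 2; 22 bits remain
Read 2: bits[10:21] width=11 -> value=1210 (bin 10010111010); offset now 21 = byte 2 bit 5; 11 bits remain
Read 3: bits[21:32] width=11 -> value=1610 (bin 11001001010); offset now 32 = byte 4 bit 0; 0 bits remain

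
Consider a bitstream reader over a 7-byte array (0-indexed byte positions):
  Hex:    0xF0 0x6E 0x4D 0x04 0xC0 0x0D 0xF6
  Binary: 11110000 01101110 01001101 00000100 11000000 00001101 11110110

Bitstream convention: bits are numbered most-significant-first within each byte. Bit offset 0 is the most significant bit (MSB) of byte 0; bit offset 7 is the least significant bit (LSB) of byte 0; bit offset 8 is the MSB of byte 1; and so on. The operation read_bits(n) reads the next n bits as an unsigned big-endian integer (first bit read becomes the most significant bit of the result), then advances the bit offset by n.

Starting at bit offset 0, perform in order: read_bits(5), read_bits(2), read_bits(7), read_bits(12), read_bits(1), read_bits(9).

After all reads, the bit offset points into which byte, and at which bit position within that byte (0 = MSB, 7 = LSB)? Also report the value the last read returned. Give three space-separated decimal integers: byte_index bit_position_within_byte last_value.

Answer: 4 4 76

Derivation:
Read 1: bits[0:5] width=5 -> value=30 (bin 11110); offset now 5 = byte 0 bit 5; 51 bits remain
Read 2: bits[5:7] width=2 -> value=0 (bin 00); offset now 7 = byte 0 bit 7; 49 bits remain
Read 3: bits[7:14] width=7 -> value=27 (bin 0011011); offset now 14 = byte 1 bit 6; 42 bits remain
Read 4: bits[14:26] width=12 -> value=2356 (bin 100100110100); offset now 26 = byte 3 bit 2; 30 bits remain
Read 5: bits[26:27] width=1 -> value=0 (bin 0); offset now 27 = byte 3 bit 3; 29 bits remain
Read 6: bits[27:36] width=9 -> value=76 (bin 001001100); offset now 36 = byte 4 bit 4; 20 bits remain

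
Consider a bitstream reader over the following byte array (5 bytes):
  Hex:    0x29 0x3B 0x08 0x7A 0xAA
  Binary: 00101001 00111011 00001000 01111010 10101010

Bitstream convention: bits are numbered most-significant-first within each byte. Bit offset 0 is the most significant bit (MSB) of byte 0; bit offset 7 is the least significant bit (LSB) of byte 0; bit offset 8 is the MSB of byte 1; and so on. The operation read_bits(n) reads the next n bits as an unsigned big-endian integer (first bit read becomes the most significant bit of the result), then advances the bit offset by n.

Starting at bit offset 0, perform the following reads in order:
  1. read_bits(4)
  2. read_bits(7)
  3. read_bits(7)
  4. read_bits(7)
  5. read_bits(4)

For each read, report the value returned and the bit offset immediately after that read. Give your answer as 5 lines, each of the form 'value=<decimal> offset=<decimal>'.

Read 1: bits[0:4] width=4 -> value=2 (bin 0010); offset now 4 = byte 0 bit 4; 36 bits remain
Read 2: bits[4:11] width=7 -> value=73 (bin 1001001); offset now 11 = byte 1 bit 3; 29 bits remain
Read 3: bits[11:18] width=7 -> value=108 (bin 1101100); offset now 18 = byte 2 bit 2; 22 bits remain
Read 4: bits[18:25] width=7 -> value=16 (bin 0010000); offset now 25 = byte 3 bit 1; 15 bits remain
Read 5: bits[25:29] width=4 -> value=15 (bin 1111); offset now 29 = byte 3 bit 5; 11 bits remain

Answer: value=2 offset=4
value=73 offset=11
value=108 offset=18
value=16 offset=25
value=15 offset=29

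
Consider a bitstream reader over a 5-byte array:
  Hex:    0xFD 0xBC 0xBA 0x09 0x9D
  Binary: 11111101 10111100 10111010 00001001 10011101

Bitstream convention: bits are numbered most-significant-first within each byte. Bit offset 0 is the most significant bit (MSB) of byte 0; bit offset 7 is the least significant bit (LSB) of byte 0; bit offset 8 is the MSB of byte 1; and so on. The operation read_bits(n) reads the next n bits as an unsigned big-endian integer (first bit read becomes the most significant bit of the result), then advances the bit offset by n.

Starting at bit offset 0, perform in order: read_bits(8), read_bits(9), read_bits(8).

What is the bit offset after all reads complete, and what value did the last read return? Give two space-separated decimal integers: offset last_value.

Answer: 25 116

Derivation:
Read 1: bits[0:8] width=8 -> value=253 (bin 11111101); offset now 8 = byte 1 bit 0; 32 bits remain
Read 2: bits[8:17] width=9 -> value=377 (bin 101111001); offset now 17 = byte 2 bit 1; 23 bits remain
Read 3: bits[17:25] width=8 -> value=116 (bin 01110100); offset now 25 = byte 3 bit 1; 15 bits remain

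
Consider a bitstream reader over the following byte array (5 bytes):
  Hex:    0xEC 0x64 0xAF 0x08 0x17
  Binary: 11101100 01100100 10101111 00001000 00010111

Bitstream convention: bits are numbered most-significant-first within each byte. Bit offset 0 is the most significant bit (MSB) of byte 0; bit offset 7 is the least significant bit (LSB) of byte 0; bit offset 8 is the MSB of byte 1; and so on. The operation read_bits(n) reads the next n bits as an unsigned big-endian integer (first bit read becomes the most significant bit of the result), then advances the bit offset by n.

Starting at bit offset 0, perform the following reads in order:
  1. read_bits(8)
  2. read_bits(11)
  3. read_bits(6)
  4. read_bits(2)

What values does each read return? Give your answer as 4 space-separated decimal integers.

Read 1: bits[0:8] width=8 -> value=236 (bin 11101100); offset now 8 = byte 1 bit 0; 32 bits remain
Read 2: bits[8:19] width=11 -> value=805 (bin 01100100101); offset now 19 = byte 2 bit 3; 21 bits remain
Read 3: bits[19:25] width=6 -> value=30 (bin 011110); offset now 25 = byte 3 bit 1; 15 bits remain
Read 4: bits[25:27] width=2 -> value=0 (bin 00); offset now 27 = byte 3 bit 3; 13 bits remain

Answer: 236 805 30 0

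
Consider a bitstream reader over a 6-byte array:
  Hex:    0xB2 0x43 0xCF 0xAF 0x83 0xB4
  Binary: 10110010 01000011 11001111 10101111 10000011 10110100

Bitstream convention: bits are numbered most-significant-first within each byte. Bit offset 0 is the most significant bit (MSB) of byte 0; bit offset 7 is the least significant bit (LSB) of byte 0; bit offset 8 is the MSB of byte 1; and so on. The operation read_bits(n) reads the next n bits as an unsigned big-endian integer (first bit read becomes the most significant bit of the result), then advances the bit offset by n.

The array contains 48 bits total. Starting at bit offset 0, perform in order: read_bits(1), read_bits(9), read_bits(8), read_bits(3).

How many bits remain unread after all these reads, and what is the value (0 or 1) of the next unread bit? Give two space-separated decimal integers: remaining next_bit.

Read 1: bits[0:1] width=1 -> value=1 (bin 1); offset now 1 = byte 0 bit 1; 47 bits remain
Read 2: bits[1:10] width=9 -> value=201 (bin 011001001); offset now 10 = byte 1 bit 2; 38 bits remain
Read 3: bits[10:18] width=8 -> value=15 (bin 00001111); offset now 18 = byte 2 bit 2; 30 bits remain
Read 4: bits[18:21] width=3 -> value=1 (bin 001); offset now 21 = byte 2 bit 5; 27 bits remain

Answer: 27 1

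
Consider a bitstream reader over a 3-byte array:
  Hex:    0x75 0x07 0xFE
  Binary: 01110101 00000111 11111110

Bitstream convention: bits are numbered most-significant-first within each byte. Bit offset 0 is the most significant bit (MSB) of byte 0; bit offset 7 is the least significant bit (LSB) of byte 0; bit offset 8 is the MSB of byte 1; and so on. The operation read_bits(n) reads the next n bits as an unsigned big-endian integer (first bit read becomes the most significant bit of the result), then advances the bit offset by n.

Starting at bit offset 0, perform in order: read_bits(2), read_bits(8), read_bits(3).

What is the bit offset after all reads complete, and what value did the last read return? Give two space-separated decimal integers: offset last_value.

Read 1: bits[0:2] width=2 -> value=1 (bin 01); offset now 2 = byte 0 bit 2; 22 bits remain
Read 2: bits[2:10] width=8 -> value=212 (bin 11010100); offset now 10 = byte 1 bit 2; 14 bits remain
Read 3: bits[10:13] width=3 -> value=0 (bin 000); offset now 13 = byte 1 bit 5; 11 bits remain

Answer: 13 0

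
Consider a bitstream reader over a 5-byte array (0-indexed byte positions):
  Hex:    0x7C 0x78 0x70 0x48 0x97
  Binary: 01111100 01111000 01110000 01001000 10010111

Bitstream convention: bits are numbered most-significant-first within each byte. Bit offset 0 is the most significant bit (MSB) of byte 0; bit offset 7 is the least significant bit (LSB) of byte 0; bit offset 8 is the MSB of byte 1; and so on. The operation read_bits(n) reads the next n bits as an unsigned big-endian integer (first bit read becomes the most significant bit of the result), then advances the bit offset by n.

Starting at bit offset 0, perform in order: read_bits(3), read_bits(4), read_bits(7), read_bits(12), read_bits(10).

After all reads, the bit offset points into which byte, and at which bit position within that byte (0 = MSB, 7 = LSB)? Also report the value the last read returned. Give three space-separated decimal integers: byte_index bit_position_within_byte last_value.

Answer: 4 4 137

Derivation:
Read 1: bits[0:3] width=3 -> value=3 (bin 011); offset now 3 = byte 0 bit 3; 37 bits remain
Read 2: bits[3:7] width=4 -> value=14 (bin 1110); offset now 7 = byte 0 bit 7; 33 bits remain
Read 3: bits[7:14] width=7 -> value=30 (bin 0011110); offset now 14 = byte 1 bit 6; 26 bits remain
Read 4: bits[14:26] width=12 -> value=449 (bin 000111000001); offset now 26 = byte 3 bit 2; 14 bits remain
Read 5: bits[26:36] width=10 -> value=137 (bin 0010001001); offset now 36 = byte 4 bit 4; 4 bits remain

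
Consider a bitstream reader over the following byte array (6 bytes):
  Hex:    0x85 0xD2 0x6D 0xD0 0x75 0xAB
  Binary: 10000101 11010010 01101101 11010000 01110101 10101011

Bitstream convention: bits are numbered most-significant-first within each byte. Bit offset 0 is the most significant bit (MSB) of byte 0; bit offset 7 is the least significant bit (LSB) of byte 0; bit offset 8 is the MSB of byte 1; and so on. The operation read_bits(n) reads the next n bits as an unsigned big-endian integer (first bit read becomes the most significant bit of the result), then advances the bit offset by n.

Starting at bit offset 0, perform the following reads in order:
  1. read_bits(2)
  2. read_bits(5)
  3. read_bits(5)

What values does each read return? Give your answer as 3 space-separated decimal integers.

Read 1: bits[0:2] width=2 -> value=2 (bin 10); offset now 2 = byte 0 bit 2; 46 bits remain
Read 2: bits[2:7] width=5 -> value=2 (bin 00010); offset now 7 = byte 0 bit 7; 41 bits remain
Read 3: bits[7:12] width=5 -> value=29 (bin 11101); offset now 12 = byte 1 bit 4; 36 bits remain

Answer: 2 2 29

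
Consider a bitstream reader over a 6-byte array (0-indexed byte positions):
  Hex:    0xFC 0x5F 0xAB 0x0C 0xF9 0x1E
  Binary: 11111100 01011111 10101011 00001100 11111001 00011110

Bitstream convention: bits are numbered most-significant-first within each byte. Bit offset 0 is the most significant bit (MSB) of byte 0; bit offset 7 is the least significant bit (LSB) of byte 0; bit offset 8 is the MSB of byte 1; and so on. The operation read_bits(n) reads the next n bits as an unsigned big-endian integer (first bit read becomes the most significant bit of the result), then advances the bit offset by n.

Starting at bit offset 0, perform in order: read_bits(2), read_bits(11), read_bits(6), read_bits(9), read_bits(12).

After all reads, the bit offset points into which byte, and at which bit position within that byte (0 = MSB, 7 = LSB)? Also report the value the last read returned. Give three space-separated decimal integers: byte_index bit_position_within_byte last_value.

Read 1: bits[0:2] width=2 -> value=3 (bin 11); offset now 2 = byte 0 bit 2; 46 bits remain
Read 2: bits[2:13] width=11 -> value=1931 (bin 11110001011); offset now 13 = byte 1 bit 5; 35 bits remain
Read 3: bits[13:19] width=6 -> value=61 (bin 111101); offset now 19 = byte 2 bit 3; 29 bits remain
Read 4: bits[19:28] width=9 -> value=176 (bin 010110000); offset now 28 = byte 3 bit 4; 20 bits remain
Read 5: bits[28:40] width=12 -> value=3321 (bin 110011111001); offset now 40 = byte 5 bit 0; 8 bits remain

Answer: 5 0 3321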